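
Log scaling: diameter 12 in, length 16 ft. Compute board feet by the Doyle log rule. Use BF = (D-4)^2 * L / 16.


Doyle: BF = (D - 4)^2 * L / 16
Adjusted diameter = 12 - 4 = 8 in
(D-4)^2 = 8^2 = 64
BF = 64 * 16 / 16 = 64 BF

64


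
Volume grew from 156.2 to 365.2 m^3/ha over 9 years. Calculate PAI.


Formula: PAI = (V_T2 - V_T1) / (T2 - T1)
Volume increment = 365.2 - 156.2 = 209.0 m^3/ha
PAI = 209.0 / 9 = 23.22 m^3/ha/year

23.22


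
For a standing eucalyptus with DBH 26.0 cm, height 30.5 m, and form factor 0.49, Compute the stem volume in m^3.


Formula: V = pi * (DBH/200)^2 * H * ff
Radius = DBH/200 = 26.0/200 = 0.13 m
Radius^2 = 0.13^2 = 0.0169 m^2
V = pi * 0.0169 * 30.5 * 0.49
V = 0.793 m^3

0.793


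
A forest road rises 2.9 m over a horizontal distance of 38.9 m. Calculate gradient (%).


Formula: Gradient = rise / run * 100
Gradient = 2.9 / 38.9 * 100 = 7.5%

7.5


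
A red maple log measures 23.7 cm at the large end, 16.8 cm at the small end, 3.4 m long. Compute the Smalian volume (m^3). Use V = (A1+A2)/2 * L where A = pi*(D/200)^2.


Smalian: V = (A1 + A2)/2 * L,  A = pi*(D/200)^2
A1 = pi*(23.7/200)^2 = 0.044115 m^2
A2 = pi*(16.8/200)^2 = 0.022167 m^2
V = (0.044115+0.022167)/2*3.4 = 0.1127 m^3

0.1127


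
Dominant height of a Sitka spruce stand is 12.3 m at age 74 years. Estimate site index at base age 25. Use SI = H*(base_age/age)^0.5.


Formula: SI = H_dom * (base_age / age)^0.5
Age ratio = 25 / 74 = 0.33784
sqrt(age_ratio) = 0.58124
SI = 12.3 * 0.58124 = 7.1 m

7.1


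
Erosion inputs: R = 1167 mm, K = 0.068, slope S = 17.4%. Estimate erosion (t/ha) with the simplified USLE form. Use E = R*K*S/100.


Formula: E = R * K * S / 100  (simplified USLE)
R * K = 1167 * 0.068 = 79.356
E = 79.356 * 17.4 / 100 = 13.81 t/ha

13.81


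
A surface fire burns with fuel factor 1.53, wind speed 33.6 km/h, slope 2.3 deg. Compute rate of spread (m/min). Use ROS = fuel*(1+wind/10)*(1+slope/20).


Formula: ROS = fuel * (1 + wind/10) * (1 + slope/20)
Wind factor = 1 + 33.6/10 = 4.36
Slope factor = 1 + 2.3/20 = 1.115
ROS = 1.53 * 4.36 * 1.115 = 7.44 m/min

7.44


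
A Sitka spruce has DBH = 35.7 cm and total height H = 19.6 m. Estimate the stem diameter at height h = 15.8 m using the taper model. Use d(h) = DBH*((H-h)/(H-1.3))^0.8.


Taper: d(h) = DBH * ((H - h) / (H - 1.3))^0.8
Numerator = H - h = 19.6 - 15.8 = 3.8 m
Denominator = H - 1.3 = 19.6 - 1.3 = 18.3 m
Ratio = 3.8 / 18.3 = 0.20765
d = 35.7 * 0.20765^0.8 = 10.2 cm

10.2


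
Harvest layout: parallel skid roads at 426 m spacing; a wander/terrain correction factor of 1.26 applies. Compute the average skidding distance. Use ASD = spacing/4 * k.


Formula: ASD = (spacing / 4) * correction
Uncorrected distance = spacing / 4 = 426 / 4 = 106.5 m
ASD = 106.5 * 1.26 = 134 m

134


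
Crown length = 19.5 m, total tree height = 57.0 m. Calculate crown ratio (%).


Formula: Crown Ratio = (Crown Length / Total Height) * 100
CR = (19.5 m / 57.0 m) * 100
CR = 0.3421 * 100 = 34.2%

34.2


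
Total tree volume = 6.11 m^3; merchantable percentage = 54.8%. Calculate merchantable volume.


Formula: MV = V_total * (merchantable_pct / 100)
Merchantable fraction = 54.8% / 100 = 0.548
MV = 6.11 m^3 * 0.548 = 3.348 m^3

3.348


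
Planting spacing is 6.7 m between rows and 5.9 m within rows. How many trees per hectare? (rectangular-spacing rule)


Formula: TPH = 10000 m^2/ha / (spacing_x * spacing_y)
Area per tree = 6.7 m * 5.9 m = 39.53 m^2
TPH = 10000 / 39.53 = 253 trees/ha

253


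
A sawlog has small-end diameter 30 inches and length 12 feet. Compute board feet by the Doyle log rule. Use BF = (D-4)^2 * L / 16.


Doyle: BF = (D - 4)^2 * L / 16
Adjusted diameter = 30 - 4 = 26 in
(D-4)^2 = 26^2 = 676
BF = 676 * 12 / 16 = 507 BF

507


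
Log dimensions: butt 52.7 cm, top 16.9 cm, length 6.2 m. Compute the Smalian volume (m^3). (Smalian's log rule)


Smalian: V = (A1 + A2)/2 * L,  A = pi*(D/200)^2
A1 = pi*(52.7/200)^2 = 0.218128 m^2
A2 = pi*(16.9/200)^2 = 0.022432 m^2
V = (0.218128+0.022432)/2*6.2 = 0.7457 m^3

0.7457


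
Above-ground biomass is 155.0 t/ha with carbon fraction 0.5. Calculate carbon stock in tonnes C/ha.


Formula: Carbon Stock = Biomass * Carbon Fraction
C = 155.0 t/ha * 0.5
C = 77.5 t C/ha

77.5


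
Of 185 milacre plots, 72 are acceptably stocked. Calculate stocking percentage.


Formula: Stocking % = stocked plots / total plots * 100
Stocking = 72 / 185 * 100
Stocking = 0.3892 * 100 = 38.9%

38.9


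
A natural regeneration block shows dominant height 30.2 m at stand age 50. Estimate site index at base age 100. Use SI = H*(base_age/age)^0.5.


Formula: SI = H_dom * (base_age / age)^0.5
Age ratio = 100 / 50 = 2.0
sqrt(age_ratio) = 1.41421
SI = 30.2 * 1.41421 = 42.7 m

42.7


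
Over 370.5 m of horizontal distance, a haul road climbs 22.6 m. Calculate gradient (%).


Formula: Gradient = rise / run * 100
Gradient = 22.6 / 370.5 * 100 = 6.1%

6.1


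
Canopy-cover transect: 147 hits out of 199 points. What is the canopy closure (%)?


Formula: Canopy closure = covered points / total points * 100
Closure = 147 / 199 * 100
Closure = 0.7387 * 100 = 73.9%

73.9


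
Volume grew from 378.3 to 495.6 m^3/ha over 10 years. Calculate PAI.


Formula: PAI = (V_T2 - V_T1) / (T2 - T1)
Volume increment = 495.6 - 378.3 = 117.3 m^3/ha
PAI = 117.3 / 10 = 11.73 m^3/ha/year

11.73


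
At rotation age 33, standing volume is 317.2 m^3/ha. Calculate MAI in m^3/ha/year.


Formula: MAI = Total Volume / Stand Age
MAI = 317.2 m^3/ha / 33 years
MAI = 9.61 m^3/ha/year

9.61


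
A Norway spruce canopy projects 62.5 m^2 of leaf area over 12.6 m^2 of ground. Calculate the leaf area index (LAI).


Formula: LAI = total leaf area / ground area  (dimensionless)
LAI = 62.5 m^2 / 12.6 m^2
LAI = 4.96

4.96


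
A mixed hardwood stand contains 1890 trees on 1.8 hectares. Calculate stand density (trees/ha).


Formula: Stand Density = N_trees / Area_ha
Density = 1890 trees / 1.8 ha
Density = 1050 trees/ha

1050


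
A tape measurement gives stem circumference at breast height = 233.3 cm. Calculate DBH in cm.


Formula: DBH = C / pi
DBH = 233.3 / pi
pi = 3.14159...
DBH = 74.3 cm

74.3


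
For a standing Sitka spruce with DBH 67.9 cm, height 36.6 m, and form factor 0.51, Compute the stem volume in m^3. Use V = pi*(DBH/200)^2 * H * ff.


Formula: V = pi * (DBH/200)^2 * H * ff
Radius = DBH/200 = 67.9/200 = 0.3395 m
Radius^2 = 0.3395^2 = 0.11526025 m^2
V = pi * 0.11526025 * 36.6 * 0.51
V = 6.759 m^3

6.759


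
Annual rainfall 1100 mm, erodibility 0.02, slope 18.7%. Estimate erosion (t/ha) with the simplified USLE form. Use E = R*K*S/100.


Formula: E = R * K * S / 100  (simplified USLE)
R * K = 1100 * 0.02 = 22.0
E = 22.0 * 18.7 / 100 = 4.11 t/ha

4.11


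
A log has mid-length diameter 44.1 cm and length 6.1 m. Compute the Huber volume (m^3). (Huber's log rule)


Huber: V = Am * L,  Am = pi*(Dm/200)^2
Am = pi*(44.1/200)^2 = 0.152745 m^2
V = 0.152745*6.1 = 0.9317 m^3

0.9317


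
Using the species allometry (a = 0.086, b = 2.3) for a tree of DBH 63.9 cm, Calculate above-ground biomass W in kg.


Formula: W = a * DBH^b  (allometric power law)
DBH^b = 63.9^2.3 = 14211.8945
W = 0.086 * 14211.8945 = 1222.2 kg

1222.2


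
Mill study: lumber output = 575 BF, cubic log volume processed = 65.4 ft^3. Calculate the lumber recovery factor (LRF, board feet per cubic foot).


Formula: LRF = Lumber Output (BF) / Log Input (ft^3)
LRF = 575 BF / 65.4 ft^3
LRF = 8.79 BF/ft^3

8.79


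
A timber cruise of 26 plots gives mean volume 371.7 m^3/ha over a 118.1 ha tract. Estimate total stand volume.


Formula: Total Volume = Mean Volume per ha * Total Area
Total Volume = 371.7 m^3/ha * 118.1 ha
Total Volume = 43898 m^3

43898


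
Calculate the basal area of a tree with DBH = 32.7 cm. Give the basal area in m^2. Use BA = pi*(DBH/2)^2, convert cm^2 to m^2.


Formula: BA = pi * (DBH/2)^2 / 10000  (cm^2 to m^2)
Radius = DBH/2 = 32.7/2 = 16.35 cm
BA = pi * 16.35^2 / 10000
   = 839.8184 cm^2 / 10000
   = 0.084 m^2

0.084


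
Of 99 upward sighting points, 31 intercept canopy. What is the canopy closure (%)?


Formula: Canopy closure = covered points / total points * 100
Closure = 31 / 99 * 100
Closure = 0.3131 * 100 = 31.3%

31.3


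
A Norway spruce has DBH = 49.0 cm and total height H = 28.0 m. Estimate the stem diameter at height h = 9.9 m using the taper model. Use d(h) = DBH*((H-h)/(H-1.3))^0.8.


Taper: d(h) = DBH * ((H - h) / (H - 1.3))^0.8
Numerator = H - h = 28.0 - 9.9 = 18.1 m
Denominator = H - 1.3 = 28.0 - 1.3 = 26.7 m
Ratio = 18.1 / 26.7 = 0.6779
d = 49.0 * 0.6779^0.8 = 35.9 cm

35.9


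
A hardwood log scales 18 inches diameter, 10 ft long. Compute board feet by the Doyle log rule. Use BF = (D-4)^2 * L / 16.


Doyle: BF = (D - 4)^2 * L / 16
Adjusted diameter = 18 - 4 = 14 in
(D-4)^2 = 14^2 = 196
BF = 196 * 10 / 16 = 123 BF

123


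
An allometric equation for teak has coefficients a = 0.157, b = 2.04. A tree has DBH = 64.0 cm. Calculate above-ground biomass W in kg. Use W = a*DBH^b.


Formula: W = a * DBH^b  (allometric power law)
DBH^b = 64.0^2.04 = 4837.3459
W = 0.157 * 4837.3459 = 759.5 kg

759.5


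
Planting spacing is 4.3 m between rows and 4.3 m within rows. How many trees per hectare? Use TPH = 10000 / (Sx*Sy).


Formula: TPH = 10000 m^2/ha / (spacing_x * spacing_y)
Area per tree = 4.3 m * 4.3 m = 18.49 m^2
TPH = 10000 / 18.49 = 541 trees/ha

541


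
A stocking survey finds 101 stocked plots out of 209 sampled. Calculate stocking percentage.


Formula: Stocking % = stocked plots / total plots * 100
Stocking = 101 / 209 * 100
Stocking = 0.4833 * 100 = 48.3%

48.3


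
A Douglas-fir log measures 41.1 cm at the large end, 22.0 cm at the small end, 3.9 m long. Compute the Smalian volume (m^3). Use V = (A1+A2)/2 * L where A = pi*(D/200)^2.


Smalian: V = (A1 + A2)/2 * L,  A = pi*(D/200)^2
A1 = pi*(41.1/200)^2 = 0.13267 m^2
A2 = pi*(22.0/200)^2 = 0.038013 m^2
V = (0.13267+0.038013)/2*3.9 = 0.3328 m^3

0.3328


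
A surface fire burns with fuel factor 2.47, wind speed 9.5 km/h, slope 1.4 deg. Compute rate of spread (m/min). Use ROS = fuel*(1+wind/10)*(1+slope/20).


Formula: ROS = fuel * (1 + wind/10) * (1 + slope/20)
Wind factor = 1 + 9.5/10 = 1.95
Slope factor = 1 + 1.4/20 = 1.07
ROS = 2.47 * 1.95 * 1.07 = 5.15 m/min

5.15


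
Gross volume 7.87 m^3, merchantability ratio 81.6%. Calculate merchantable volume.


Formula: MV = V_total * (merchantable_pct / 100)
Merchantable fraction = 81.6% / 100 = 0.816
MV = 7.87 m^3 * 0.816 = 6.422 m^3

6.422


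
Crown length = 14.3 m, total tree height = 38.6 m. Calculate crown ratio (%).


Formula: Crown Ratio = (Crown Length / Total Height) * 100
CR = (14.3 m / 38.6 m) * 100
CR = 0.3705 * 100 = 37.0%

37.0


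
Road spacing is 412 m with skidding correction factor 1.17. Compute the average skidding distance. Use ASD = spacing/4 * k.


Formula: ASD = (spacing / 4) * correction
Uncorrected distance = spacing / 4 = 412 / 4 = 103 m
ASD = 103 * 1.17 = 121 m

121


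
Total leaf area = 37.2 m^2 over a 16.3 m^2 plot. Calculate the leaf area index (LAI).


Formula: LAI = total leaf area / ground area  (dimensionless)
LAI = 37.2 m^2 / 16.3 m^2
LAI = 2.28

2.28


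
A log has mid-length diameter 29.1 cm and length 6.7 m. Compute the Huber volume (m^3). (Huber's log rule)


Huber: V = Am * L,  Am = pi*(Dm/200)^2
Am = pi*(29.1/200)^2 = 0.066508 m^2
V = 0.066508*6.7 = 0.4456 m^3

0.4456


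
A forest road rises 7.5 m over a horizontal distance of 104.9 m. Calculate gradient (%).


Formula: Gradient = rise / run * 100
Gradient = 7.5 / 104.9 * 100 = 7.1%

7.1


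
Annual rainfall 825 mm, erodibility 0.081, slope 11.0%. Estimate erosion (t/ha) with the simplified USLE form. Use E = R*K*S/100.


Formula: E = R * K * S / 100  (simplified USLE)
R * K = 825 * 0.081 = 66.825
E = 66.825 * 11.0 / 100 = 7.35 t/ha

7.35


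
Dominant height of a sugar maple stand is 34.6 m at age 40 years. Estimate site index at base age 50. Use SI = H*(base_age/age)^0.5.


Formula: SI = H_dom * (base_age / age)^0.5
Age ratio = 50 / 40 = 1.25
sqrt(age_ratio) = 1.11803
SI = 34.6 * 1.11803 = 38.7 m

38.7


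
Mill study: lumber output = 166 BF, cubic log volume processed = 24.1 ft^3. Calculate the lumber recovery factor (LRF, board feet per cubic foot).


Formula: LRF = Lumber Output (BF) / Log Input (ft^3)
LRF = 166 BF / 24.1 ft^3
LRF = 6.89 BF/ft^3

6.89


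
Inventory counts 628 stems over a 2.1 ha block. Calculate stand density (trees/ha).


Formula: Stand Density = N_trees / Area_ha
Density = 628 trees / 2.1 ha
Density = 299 trees/ha

299


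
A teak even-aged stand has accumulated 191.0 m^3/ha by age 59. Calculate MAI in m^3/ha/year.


Formula: MAI = Total Volume / Stand Age
MAI = 191.0 m^3/ha / 59 years
MAI = 3.24 m^3/ha/year

3.24


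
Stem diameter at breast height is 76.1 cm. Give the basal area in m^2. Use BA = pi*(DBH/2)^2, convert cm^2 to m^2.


Formula: BA = pi * (DBH/2)^2 / 10000  (cm^2 to m^2)
Radius = DBH/2 = 76.1/2 = 38.05 cm
BA = pi * 38.05^2 / 10000
   = 4548.4057 cm^2 / 10000
   = 0.4548 m^2

0.4548


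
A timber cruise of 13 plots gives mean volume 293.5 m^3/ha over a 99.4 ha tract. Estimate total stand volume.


Formula: Total Volume = Mean Volume per ha * Total Area
Total Volume = 293.5 m^3/ha * 99.4 ha
Total Volume = 29174 m^3

29174


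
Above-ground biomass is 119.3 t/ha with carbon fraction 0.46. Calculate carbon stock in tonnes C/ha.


Formula: Carbon Stock = Biomass * Carbon Fraction
C = 119.3 t/ha * 0.46
C = 54.9 t C/ha

54.9


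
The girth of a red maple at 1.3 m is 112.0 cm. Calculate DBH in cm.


Formula: DBH = C / pi
DBH = 112.0 / pi
pi = 3.14159...
DBH = 35.7 cm

35.7


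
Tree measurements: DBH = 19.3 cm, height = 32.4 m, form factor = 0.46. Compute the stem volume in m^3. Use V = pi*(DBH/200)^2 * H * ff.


Formula: V = pi * (DBH/200)^2 * H * ff
Radius = DBH/200 = 19.3/200 = 0.0965 m
Radius^2 = 0.0965^2 = 0.00931225 m^2
V = pi * 0.00931225 * 32.4 * 0.46
V = 0.436 m^3

0.436


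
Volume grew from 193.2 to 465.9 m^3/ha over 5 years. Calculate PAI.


Formula: PAI = (V_T2 - V_T1) / (T2 - T1)
Volume increment = 465.9 - 193.2 = 272.7 m^3/ha
PAI = 272.7 / 5 = 54.54 m^3/ha/year

54.54


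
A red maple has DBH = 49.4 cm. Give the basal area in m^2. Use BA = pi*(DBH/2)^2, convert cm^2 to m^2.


Formula: BA = pi * (DBH/2)^2 / 10000  (cm^2 to m^2)
Radius = DBH/2 = 49.4/2 = 24.7 cm
BA = pi * 24.7^2 / 10000
   = 1916.6543 cm^2 / 10000
   = 0.1917 m^2

0.1917


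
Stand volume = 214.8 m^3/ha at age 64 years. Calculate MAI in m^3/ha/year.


Formula: MAI = Total Volume / Stand Age
MAI = 214.8 m^3/ha / 64 years
MAI = 3.36 m^3/ha/year

3.36


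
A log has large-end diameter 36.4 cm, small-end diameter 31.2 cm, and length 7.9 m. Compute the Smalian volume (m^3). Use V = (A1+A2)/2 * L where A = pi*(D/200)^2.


Smalian: V = (A1 + A2)/2 * L,  A = pi*(D/200)^2
A1 = pi*(36.4/200)^2 = 0.104062 m^2
A2 = pi*(31.2/200)^2 = 0.076454 m^2
V = (0.104062+0.076454)/2*7.9 = 0.713 m^3

0.713


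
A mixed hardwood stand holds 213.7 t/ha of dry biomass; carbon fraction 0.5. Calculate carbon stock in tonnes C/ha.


Formula: Carbon Stock = Biomass * Carbon Fraction
C = 213.7 t/ha * 0.5
C = 106.9 t C/ha

106.9


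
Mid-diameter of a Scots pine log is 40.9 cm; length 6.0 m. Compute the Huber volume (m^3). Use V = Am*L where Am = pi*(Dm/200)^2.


Huber: V = Am * L,  Am = pi*(Dm/200)^2
Am = pi*(40.9/200)^2 = 0.131382 m^2
V = 0.131382*6.0 = 0.7883 m^3

0.7883


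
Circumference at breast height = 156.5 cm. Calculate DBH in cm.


Formula: DBH = C / pi
DBH = 156.5 / pi
pi = 3.14159...
DBH = 49.8 cm

49.8


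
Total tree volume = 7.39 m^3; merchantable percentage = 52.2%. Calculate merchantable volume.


Formula: MV = V_total * (merchantable_pct / 100)
Merchantable fraction = 52.2% / 100 = 0.522
MV = 7.39 m^3 * 0.522 = 3.858 m^3

3.858


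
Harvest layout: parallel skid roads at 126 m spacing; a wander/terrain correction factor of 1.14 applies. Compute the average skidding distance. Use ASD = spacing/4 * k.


Formula: ASD = (spacing / 4) * correction
Uncorrected distance = spacing / 4 = 126 / 4 = 31.5 m
ASD = 31.5 * 1.14 = 36 m

36


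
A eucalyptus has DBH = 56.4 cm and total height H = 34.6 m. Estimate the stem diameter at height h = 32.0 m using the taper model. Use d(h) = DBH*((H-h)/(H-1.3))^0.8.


Taper: d(h) = DBH * ((H - h) / (H - 1.3))^0.8
Numerator = H - h = 34.6 - 32.0 = 2.6 m
Denominator = H - 1.3 = 34.6 - 1.3 = 33.3 m
Ratio = 2.6 / 33.3 = 0.07808
d = 56.4 * 0.07808^0.8 = 7.3 cm

7.3


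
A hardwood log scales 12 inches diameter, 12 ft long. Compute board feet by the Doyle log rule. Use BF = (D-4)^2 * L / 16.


Doyle: BF = (D - 4)^2 * L / 16
Adjusted diameter = 12 - 4 = 8 in
(D-4)^2 = 8^2 = 64
BF = 64 * 12 / 16 = 48 BF

48


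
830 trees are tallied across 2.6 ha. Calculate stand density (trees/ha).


Formula: Stand Density = N_trees / Area_ha
Density = 830 trees / 2.6 ha
Density = 319 trees/ha

319


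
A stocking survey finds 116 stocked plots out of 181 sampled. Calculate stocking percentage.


Formula: Stocking % = stocked plots / total plots * 100
Stocking = 116 / 181 * 100
Stocking = 0.6409 * 100 = 64.1%

64.1


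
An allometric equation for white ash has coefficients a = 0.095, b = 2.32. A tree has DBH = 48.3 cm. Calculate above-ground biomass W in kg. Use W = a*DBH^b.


Formula: W = a * DBH^b  (allometric power law)
DBH^b = 48.3^2.32 = 8067.8412
W = 0.095 * 8067.8412 = 766.4 kg

766.4


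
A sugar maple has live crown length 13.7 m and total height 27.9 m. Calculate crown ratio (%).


Formula: Crown Ratio = (Crown Length / Total Height) * 100
CR = (13.7 m / 27.9 m) * 100
CR = 0.491 * 100 = 49.1%

49.1


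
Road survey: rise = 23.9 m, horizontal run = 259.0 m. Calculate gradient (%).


Formula: Gradient = rise / run * 100
Gradient = 23.9 / 259.0 * 100 = 9.2%

9.2


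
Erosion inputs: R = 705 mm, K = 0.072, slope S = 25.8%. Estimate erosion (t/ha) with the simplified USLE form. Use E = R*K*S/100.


Formula: E = R * K * S / 100  (simplified USLE)
R * K = 705 * 0.072 = 50.76
E = 50.76 * 25.8 / 100 = 13.1 t/ha

13.1


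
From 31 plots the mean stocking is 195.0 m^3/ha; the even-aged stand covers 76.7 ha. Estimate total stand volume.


Formula: Total Volume = Mean Volume per ha * Total Area
Total Volume = 195.0 m^3/ha * 76.7 ha
Total Volume = 14957 m^3

14957


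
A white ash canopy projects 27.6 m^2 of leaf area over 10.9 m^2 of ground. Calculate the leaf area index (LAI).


Formula: LAI = total leaf area / ground area  (dimensionless)
LAI = 27.6 m^2 / 10.9 m^2
LAI = 2.53

2.53


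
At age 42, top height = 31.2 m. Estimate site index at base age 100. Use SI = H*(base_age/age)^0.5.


Formula: SI = H_dom * (base_age / age)^0.5
Age ratio = 100 / 42 = 2.38095
sqrt(age_ratio) = 1.54303
SI = 31.2 * 1.54303 = 48.1 m

48.1


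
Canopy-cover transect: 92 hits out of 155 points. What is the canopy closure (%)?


Formula: Canopy closure = covered points / total points * 100
Closure = 92 / 155 * 100
Closure = 0.5935 * 100 = 59.4%

59.4


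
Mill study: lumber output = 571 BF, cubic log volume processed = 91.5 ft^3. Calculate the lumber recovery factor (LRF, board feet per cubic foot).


Formula: LRF = Lumber Output (BF) / Log Input (ft^3)
LRF = 571 BF / 91.5 ft^3
LRF = 6.24 BF/ft^3

6.24


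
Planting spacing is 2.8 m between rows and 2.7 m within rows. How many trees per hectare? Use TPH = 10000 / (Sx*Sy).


Formula: TPH = 10000 m^2/ha / (spacing_x * spacing_y)
Area per tree = 2.8 m * 2.7 m = 7.56 m^2
TPH = 10000 / 7.56 = 1323 trees/ha

1323


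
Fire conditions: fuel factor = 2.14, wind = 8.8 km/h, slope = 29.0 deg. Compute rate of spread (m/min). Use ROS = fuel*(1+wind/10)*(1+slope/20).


Formula: ROS = fuel * (1 + wind/10) * (1 + slope/20)
Wind factor = 1 + 8.8/10 = 1.88
Slope factor = 1 + 29.0/20 = 2.45
ROS = 2.14 * 1.88 * 2.45 = 9.86 m/min

9.86


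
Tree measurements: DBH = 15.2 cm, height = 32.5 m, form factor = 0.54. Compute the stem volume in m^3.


Formula: V = pi * (DBH/200)^2 * H * ff
Radius = DBH/200 = 15.2/200 = 0.076 m
Radius^2 = 0.076^2 = 0.005776 m^2
V = pi * 0.005776 * 32.5 * 0.54
V = 0.318 m^3

0.318


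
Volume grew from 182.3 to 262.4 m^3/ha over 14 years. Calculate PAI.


Formula: PAI = (V_T2 - V_T1) / (T2 - T1)
Volume increment = 262.4 - 182.3 = 80.1 m^3/ha
PAI = 80.1 / 14 = 5.72 m^3/ha/year

5.72


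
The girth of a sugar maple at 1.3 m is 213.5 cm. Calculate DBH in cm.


Formula: DBH = C / pi
DBH = 213.5 / pi
pi = 3.14159...
DBH = 68.0 cm

68.0


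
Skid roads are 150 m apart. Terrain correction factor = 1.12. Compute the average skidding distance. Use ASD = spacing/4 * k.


Formula: ASD = (spacing / 4) * correction
Uncorrected distance = spacing / 4 = 150 / 4 = 37.5 m
ASD = 37.5 * 1.12 = 42 m

42


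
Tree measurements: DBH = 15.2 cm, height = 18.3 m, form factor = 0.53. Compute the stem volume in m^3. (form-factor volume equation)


Formula: V = pi * (DBH/200)^2 * H * ff
Radius = DBH/200 = 15.2/200 = 0.076 m
Radius^2 = 0.076^2 = 0.005776 m^2
V = pi * 0.005776 * 18.3 * 0.53
V = 0.176 m^3

0.176


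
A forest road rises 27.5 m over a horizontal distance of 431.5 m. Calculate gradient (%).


Formula: Gradient = rise / run * 100
Gradient = 27.5 / 431.5 * 100 = 6.4%

6.4


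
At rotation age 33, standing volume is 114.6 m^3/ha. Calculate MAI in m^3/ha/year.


Formula: MAI = Total Volume / Stand Age
MAI = 114.6 m^3/ha / 33 years
MAI = 3.47 m^3/ha/year

3.47


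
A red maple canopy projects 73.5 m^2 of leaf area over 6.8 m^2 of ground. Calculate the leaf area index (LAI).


Formula: LAI = total leaf area / ground area  (dimensionless)
LAI = 73.5 m^2 / 6.8 m^2
LAI = 10.81

10.81


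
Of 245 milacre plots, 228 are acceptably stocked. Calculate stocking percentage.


Formula: Stocking % = stocked plots / total plots * 100
Stocking = 228 / 245 * 100
Stocking = 0.9306 * 100 = 93.1%

93.1


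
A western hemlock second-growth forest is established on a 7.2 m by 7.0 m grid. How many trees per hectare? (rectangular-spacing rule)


Formula: TPH = 10000 m^2/ha / (spacing_x * spacing_y)
Area per tree = 7.2 m * 7.0 m = 50.4 m^2
TPH = 10000 / 50.4 = 198 trees/ha

198


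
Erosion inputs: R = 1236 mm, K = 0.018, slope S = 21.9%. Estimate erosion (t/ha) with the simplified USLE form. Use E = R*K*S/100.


Formula: E = R * K * S / 100  (simplified USLE)
R * K = 1236 * 0.018 = 22.248
E = 22.248 * 21.9 / 100 = 4.87 t/ha

4.87


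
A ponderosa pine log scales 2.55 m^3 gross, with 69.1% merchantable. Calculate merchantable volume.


Formula: MV = V_total * (merchantable_pct / 100)
Merchantable fraction = 69.1% / 100 = 0.691
MV = 2.55 m^3 * 0.691 = 1.762 m^3

1.762


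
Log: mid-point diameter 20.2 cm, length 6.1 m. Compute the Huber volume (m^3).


Huber: V = Am * L,  Am = pi*(Dm/200)^2
Am = pi*(20.2/200)^2 = 0.032047 m^2
V = 0.032047*6.1 = 0.1955 m^3

0.1955


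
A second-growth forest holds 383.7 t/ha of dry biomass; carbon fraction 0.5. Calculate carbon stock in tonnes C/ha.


Formula: Carbon Stock = Biomass * Carbon Fraction
C = 383.7 t/ha * 0.5
C = 191.9 t C/ha

191.9


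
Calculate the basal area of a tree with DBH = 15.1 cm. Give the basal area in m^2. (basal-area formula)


Formula: BA = pi * (DBH/2)^2 / 10000  (cm^2 to m^2)
Radius = DBH/2 = 15.1/2 = 7.55 cm
BA = pi * 7.55^2 / 10000
   = 179.0786 cm^2 / 10000
   = 0.0179 m^2

0.0179


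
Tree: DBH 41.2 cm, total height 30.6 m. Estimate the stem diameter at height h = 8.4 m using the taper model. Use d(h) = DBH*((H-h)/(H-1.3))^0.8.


Taper: d(h) = DBH * ((H - h) / (H - 1.3))^0.8
Numerator = H - h = 30.6 - 8.4 = 22.2 m
Denominator = H - 1.3 = 30.6 - 1.3 = 29.3 m
Ratio = 22.2 / 29.3 = 0.75768
d = 41.2 * 0.75768^0.8 = 33.0 cm

33.0


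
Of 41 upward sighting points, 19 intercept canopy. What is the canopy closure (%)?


Formula: Canopy closure = covered points / total points * 100
Closure = 19 / 41 * 100
Closure = 0.4634 * 100 = 46.3%

46.3


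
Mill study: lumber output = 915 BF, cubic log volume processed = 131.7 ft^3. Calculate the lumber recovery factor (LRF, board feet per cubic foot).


Formula: LRF = Lumber Output (BF) / Log Input (ft^3)
LRF = 915 BF / 131.7 ft^3
LRF = 6.95 BF/ft^3

6.95


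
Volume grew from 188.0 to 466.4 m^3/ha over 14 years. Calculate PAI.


Formula: PAI = (V_T2 - V_T1) / (T2 - T1)
Volume increment = 466.4 - 188.0 = 278.4 m^3/ha
PAI = 278.4 / 14 = 19.89 m^3/ha/year

19.89


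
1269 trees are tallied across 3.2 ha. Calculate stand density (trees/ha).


Formula: Stand Density = N_trees / Area_ha
Density = 1269 trees / 3.2 ha
Density = 397 trees/ha

397


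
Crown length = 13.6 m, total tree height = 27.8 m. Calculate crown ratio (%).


Formula: Crown Ratio = (Crown Length / Total Height) * 100
CR = (13.6 m / 27.8 m) * 100
CR = 0.4892 * 100 = 48.9%

48.9


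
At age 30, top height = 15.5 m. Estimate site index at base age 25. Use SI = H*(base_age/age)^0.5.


Formula: SI = H_dom * (base_age / age)^0.5
Age ratio = 25 / 30 = 0.83333
sqrt(age_ratio) = 0.91287
SI = 15.5 * 0.91287 = 14.1 m

14.1


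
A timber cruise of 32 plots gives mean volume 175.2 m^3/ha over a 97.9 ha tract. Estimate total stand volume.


Formula: Total Volume = Mean Volume per ha * Total Area
Total Volume = 175.2 m^3/ha * 97.9 ha
Total Volume = 17152 m^3

17152


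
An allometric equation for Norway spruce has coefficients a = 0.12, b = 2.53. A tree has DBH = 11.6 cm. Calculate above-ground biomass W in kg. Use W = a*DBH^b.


Formula: W = a * DBH^b  (allometric power law)
DBH^b = 11.6^2.53 = 493.2632
W = 0.12 * 493.2632 = 59.2 kg

59.2


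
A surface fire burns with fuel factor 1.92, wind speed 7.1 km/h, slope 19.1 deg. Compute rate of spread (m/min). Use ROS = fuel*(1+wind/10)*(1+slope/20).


Formula: ROS = fuel * (1 + wind/10) * (1 + slope/20)
Wind factor = 1 + 7.1/10 = 1.71
Slope factor = 1 + 19.1/20 = 1.955
ROS = 1.92 * 1.71 * 1.955 = 6.42 m/min

6.42


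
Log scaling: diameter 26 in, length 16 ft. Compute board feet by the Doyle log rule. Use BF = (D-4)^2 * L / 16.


Doyle: BF = (D - 4)^2 * L / 16
Adjusted diameter = 26 - 4 = 22 in
(D-4)^2 = 22^2 = 484
BF = 484 * 16 / 16 = 484 BF

484


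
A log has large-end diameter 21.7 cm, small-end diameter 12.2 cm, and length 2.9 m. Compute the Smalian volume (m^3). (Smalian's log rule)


Smalian: V = (A1 + A2)/2 * L,  A = pi*(D/200)^2
A1 = pi*(21.7/200)^2 = 0.036984 m^2
A2 = pi*(12.2/200)^2 = 0.01169 m^2
V = (0.036984+0.01169)/2*2.9 = 0.0706 m^3

0.0706


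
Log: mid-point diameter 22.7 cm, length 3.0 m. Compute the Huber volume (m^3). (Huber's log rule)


Huber: V = Am * L,  Am = pi*(Dm/200)^2
Am = pi*(22.7/200)^2 = 0.040471 m^2
V = 0.040471*3.0 = 0.1214 m^3

0.1214


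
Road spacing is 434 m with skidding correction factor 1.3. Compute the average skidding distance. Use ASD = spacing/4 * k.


Formula: ASD = (spacing / 4) * correction
Uncorrected distance = spacing / 4 = 434 / 4 = 108.5 m
ASD = 108.5 * 1.3 = 141 m

141


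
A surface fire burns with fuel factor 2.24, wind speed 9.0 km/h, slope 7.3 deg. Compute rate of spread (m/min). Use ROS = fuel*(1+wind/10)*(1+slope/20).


Formula: ROS = fuel * (1 + wind/10) * (1 + slope/20)
Wind factor = 1 + 9.0/10 = 1.9
Slope factor = 1 + 7.3/20 = 1.365
ROS = 2.24 * 1.9 * 1.365 = 5.81 m/min

5.81


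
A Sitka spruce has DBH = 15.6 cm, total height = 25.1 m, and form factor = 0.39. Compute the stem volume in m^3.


Formula: V = pi * (DBH/200)^2 * H * ff
Radius = DBH/200 = 15.6/200 = 0.078 m
Radius^2 = 0.078^2 = 0.006084 m^2
V = pi * 0.006084 * 25.1 * 0.39
V = 0.187 m^3

0.187


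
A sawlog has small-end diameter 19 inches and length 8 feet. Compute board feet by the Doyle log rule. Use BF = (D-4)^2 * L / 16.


Doyle: BF = (D - 4)^2 * L / 16
Adjusted diameter = 19 - 4 = 15 in
(D-4)^2 = 15^2 = 225
BF = 225 * 8 / 16 = 113 BF

113


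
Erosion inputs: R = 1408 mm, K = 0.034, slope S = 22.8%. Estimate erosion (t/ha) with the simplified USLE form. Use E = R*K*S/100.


Formula: E = R * K * S / 100  (simplified USLE)
R * K = 1408 * 0.034 = 47.872
E = 47.872 * 22.8 / 100 = 10.91 t/ha

10.91


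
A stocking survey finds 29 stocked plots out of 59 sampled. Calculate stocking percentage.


Formula: Stocking % = stocked plots / total plots * 100
Stocking = 29 / 59 * 100
Stocking = 0.4915 * 100 = 49.2%

49.2


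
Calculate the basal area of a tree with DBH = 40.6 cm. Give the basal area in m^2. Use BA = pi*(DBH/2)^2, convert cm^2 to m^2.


Formula: BA = pi * (DBH/2)^2 / 10000  (cm^2 to m^2)
Radius = DBH/2 = 40.6/2 = 20.3 cm
BA = pi * 20.3^2 / 10000
   = 1294.6189 cm^2 / 10000
   = 0.1295 m^2

0.1295


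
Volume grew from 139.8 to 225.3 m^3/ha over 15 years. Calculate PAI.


Formula: PAI = (V_T2 - V_T1) / (T2 - T1)
Volume increment = 225.3 - 139.8 = 85.5 m^3/ha
PAI = 85.5 / 15 = 5.7 m^3/ha/year

5.7


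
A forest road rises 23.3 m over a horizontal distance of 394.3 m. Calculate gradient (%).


Formula: Gradient = rise / run * 100
Gradient = 23.3 / 394.3 * 100 = 5.9%

5.9


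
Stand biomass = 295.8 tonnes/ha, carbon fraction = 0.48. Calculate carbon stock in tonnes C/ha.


Formula: Carbon Stock = Biomass * Carbon Fraction
C = 295.8 t/ha * 0.48
C = 142.0 t C/ha

142.0


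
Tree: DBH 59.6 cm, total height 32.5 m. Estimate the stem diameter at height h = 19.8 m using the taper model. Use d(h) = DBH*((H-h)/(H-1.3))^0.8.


Taper: d(h) = DBH * ((H - h) / (H - 1.3))^0.8
Numerator = H - h = 32.5 - 19.8 = 12.7 m
Denominator = H - 1.3 = 32.5 - 1.3 = 31.2 m
Ratio = 12.7 / 31.2 = 0.40705
d = 59.6 * 0.40705^0.8 = 29.0 cm

29.0


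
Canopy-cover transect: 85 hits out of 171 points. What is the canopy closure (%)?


Formula: Canopy closure = covered points / total points * 100
Closure = 85 / 171 * 100
Closure = 0.4971 * 100 = 49.7%

49.7


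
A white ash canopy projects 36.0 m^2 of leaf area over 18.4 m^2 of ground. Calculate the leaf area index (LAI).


Formula: LAI = total leaf area / ground area  (dimensionless)
LAI = 36.0 m^2 / 18.4 m^2
LAI = 1.96

1.96


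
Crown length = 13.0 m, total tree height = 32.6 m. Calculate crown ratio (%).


Formula: Crown Ratio = (Crown Length / Total Height) * 100
CR = (13.0 m / 32.6 m) * 100
CR = 0.3988 * 100 = 39.9%

39.9


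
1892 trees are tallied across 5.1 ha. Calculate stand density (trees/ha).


Formula: Stand Density = N_trees / Area_ha
Density = 1892 trees / 5.1 ha
Density = 371 trees/ha

371


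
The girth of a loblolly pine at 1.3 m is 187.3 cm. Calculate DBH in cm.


Formula: DBH = C / pi
DBH = 187.3 / pi
pi = 3.14159...
DBH = 59.6 cm

59.6


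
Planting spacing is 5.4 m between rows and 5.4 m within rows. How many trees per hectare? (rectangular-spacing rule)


Formula: TPH = 10000 m^2/ha / (spacing_x * spacing_y)
Area per tree = 5.4 m * 5.4 m = 29.16 m^2
TPH = 10000 / 29.16 = 343 trees/ha

343


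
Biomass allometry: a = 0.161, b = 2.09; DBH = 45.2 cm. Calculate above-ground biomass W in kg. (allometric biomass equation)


Formula: W = a * DBH^b  (allometric power law)
DBH^b = 45.2^2.09 = 2878.9845
W = 0.161 * 2878.9845 = 463.5 kg

463.5


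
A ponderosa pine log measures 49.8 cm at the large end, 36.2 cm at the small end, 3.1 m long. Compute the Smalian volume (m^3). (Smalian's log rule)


Smalian: V = (A1 + A2)/2 * L,  A = pi*(D/200)^2
A1 = pi*(49.8/200)^2 = 0.194782 m^2
A2 = pi*(36.2/200)^2 = 0.102922 m^2
V = (0.194782+0.102922)/2*3.1 = 0.4614 m^3

0.4614


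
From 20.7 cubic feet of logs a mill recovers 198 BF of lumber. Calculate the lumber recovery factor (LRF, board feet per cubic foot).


Formula: LRF = Lumber Output (BF) / Log Input (ft^3)
LRF = 198 BF / 20.7 ft^3
LRF = 9.57 BF/ft^3

9.57


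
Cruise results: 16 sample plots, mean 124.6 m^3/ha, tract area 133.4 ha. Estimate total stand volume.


Formula: Total Volume = Mean Volume per ha * Total Area
Total Volume = 124.6 m^3/ha * 133.4 ha
Total Volume = 16622 m^3

16622


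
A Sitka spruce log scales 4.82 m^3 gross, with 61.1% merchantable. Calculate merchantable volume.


Formula: MV = V_total * (merchantable_pct / 100)
Merchantable fraction = 61.1% / 100 = 0.611
MV = 4.82 m^3 * 0.611 = 2.945 m^3

2.945


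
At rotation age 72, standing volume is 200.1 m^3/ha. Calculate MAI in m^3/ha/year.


Formula: MAI = Total Volume / Stand Age
MAI = 200.1 m^3/ha / 72 years
MAI = 2.78 m^3/ha/year

2.78


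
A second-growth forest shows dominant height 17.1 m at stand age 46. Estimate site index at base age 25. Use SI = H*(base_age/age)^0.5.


Formula: SI = H_dom * (base_age / age)^0.5
Age ratio = 25 / 46 = 0.54348
sqrt(age_ratio) = 0.73721
SI = 17.1 * 0.73721 = 12.6 m

12.6


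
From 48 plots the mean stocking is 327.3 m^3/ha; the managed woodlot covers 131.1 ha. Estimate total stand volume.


Formula: Total Volume = Mean Volume per ha * Total Area
Total Volume = 327.3 m^3/ha * 131.1 ha
Total Volume = 42909 m^3

42909


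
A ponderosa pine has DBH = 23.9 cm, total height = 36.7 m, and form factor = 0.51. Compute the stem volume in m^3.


Formula: V = pi * (DBH/200)^2 * H * ff
Radius = DBH/200 = 23.9/200 = 0.1195 m
Radius^2 = 0.1195^2 = 0.01428025 m^2
V = pi * 0.01428025 * 36.7 * 0.51
V = 0.84 m^3

0.84


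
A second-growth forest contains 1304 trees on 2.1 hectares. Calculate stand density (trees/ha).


Formula: Stand Density = N_trees / Area_ha
Density = 1304 trees / 2.1 ha
Density = 621 trees/ha

621


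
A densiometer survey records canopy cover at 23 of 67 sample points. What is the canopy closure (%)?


Formula: Canopy closure = covered points / total points * 100
Closure = 23 / 67 * 100
Closure = 0.3433 * 100 = 34.3%

34.3


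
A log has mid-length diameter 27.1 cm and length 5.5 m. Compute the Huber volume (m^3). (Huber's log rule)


Huber: V = Am * L,  Am = pi*(Dm/200)^2
Am = pi*(27.1/200)^2 = 0.05768 m^2
V = 0.05768*5.5 = 0.3172 m^3

0.3172


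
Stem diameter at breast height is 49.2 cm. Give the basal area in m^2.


Formula: BA = pi * (DBH/2)^2 / 10000  (cm^2 to m^2)
Radius = DBH/2 = 49.2/2 = 24.6 cm
BA = pi * 24.6^2 / 10000
   = 1901.1662 cm^2 / 10000
   = 0.1901 m^2

0.1901


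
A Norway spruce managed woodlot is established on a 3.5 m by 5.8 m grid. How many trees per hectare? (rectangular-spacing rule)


Formula: TPH = 10000 m^2/ha / (spacing_x * spacing_y)
Area per tree = 3.5 m * 5.8 m = 20.3 m^2
TPH = 10000 / 20.3 = 493 trees/ha

493


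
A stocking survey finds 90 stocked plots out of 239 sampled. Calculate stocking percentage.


Formula: Stocking % = stocked plots / total plots * 100
Stocking = 90 / 239 * 100
Stocking = 0.3766 * 100 = 37.7%

37.7


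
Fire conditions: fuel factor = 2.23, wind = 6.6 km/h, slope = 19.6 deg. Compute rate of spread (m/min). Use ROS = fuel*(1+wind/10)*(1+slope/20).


Formula: ROS = fuel * (1 + wind/10) * (1 + slope/20)
Wind factor = 1 + 6.6/10 = 1.66
Slope factor = 1 + 19.6/20 = 1.98
ROS = 2.23 * 1.66 * 1.98 = 7.33 m/min

7.33


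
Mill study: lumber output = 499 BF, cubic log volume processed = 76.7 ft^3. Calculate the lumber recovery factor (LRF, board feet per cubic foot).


Formula: LRF = Lumber Output (BF) / Log Input (ft^3)
LRF = 499 BF / 76.7 ft^3
LRF = 6.51 BF/ft^3

6.51


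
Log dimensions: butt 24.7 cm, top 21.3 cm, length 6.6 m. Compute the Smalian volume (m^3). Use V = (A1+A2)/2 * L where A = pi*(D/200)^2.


Smalian: V = (A1 + A2)/2 * L,  A = pi*(D/200)^2
A1 = pi*(24.7/200)^2 = 0.047916 m^2
A2 = pi*(21.3/200)^2 = 0.035633 m^2
V = (0.047916+0.035633)/2*6.6 = 0.2757 m^3

0.2757


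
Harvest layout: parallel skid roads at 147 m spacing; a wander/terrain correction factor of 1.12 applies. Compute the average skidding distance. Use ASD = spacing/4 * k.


Formula: ASD = (spacing / 4) * correction
Uncorrected distance = spacing / 4 = 147 / 4 = 36.75 m
ASD = 36.75 * 1.12 = 41 m

41


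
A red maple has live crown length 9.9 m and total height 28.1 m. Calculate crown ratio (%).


Formula: Crown Ratio = (Crown Length / Total Height) * 100
CR = (9.9 m / 28.1 m) * 100
CR = 0.3523 * 100 = 35.2%

35.2


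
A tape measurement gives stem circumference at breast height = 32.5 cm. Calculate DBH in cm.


Formula: DBH = C / pi
DBH = 32.5 / pi
pi = 3.14159...
DBH = 10.3 cm

10.3


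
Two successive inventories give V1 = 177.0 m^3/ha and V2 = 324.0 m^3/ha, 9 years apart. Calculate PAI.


Formula: PAI = (V_T2 - V_T1) / (T2 - T1)
Volume increment = 324.0 - 177.0 = 147.0 m^3/ha
PAI = 147.0 / 9 = 16.33 m^3/ha/year

16.33


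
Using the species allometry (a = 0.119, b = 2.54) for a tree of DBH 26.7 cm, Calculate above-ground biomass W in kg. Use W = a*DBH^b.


Formula: W = a * DBH^b  (allometric power law)
DBH^b = 26.7^2.54 = 4200.8638
W = 0.119 * 4200.8638 = 499.9 kg

499.9


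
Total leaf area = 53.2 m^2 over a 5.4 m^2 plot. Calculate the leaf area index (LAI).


Formula: LAI = total leaf area / ground area  (dimensionless)
LAI = 53.2 m^2 / 5.4 m^2
LAI = 9.85

9.85


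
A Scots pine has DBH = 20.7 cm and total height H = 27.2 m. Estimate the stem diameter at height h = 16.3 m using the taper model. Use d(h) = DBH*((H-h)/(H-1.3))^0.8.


Taper: d(h) = DBH * ((H - h) / (H - 1.3))^0.8
Numerator = H - h = 27.2 - 16.3 = 10.9 m
Denominator = H - 1.3 = 27.2 - 1.3 = 25.9 m
Ratio = 10.9 / 25.9 = 0.42085
d = 20.7 * 0.42085^0.8 = 10.4 cm

10.4


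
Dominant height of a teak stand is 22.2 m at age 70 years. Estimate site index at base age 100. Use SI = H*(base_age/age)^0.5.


Formula: SI = H_dom * (base_age / age)^0.5
Age ratio = 100 / 70 = 1.42857
sqrt(age_ratio) = 1.19523
SI = 22.2 * 1.19523 = 26.5 m

26.5


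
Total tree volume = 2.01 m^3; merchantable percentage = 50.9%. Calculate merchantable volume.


Formula: MV = V_total * (merchantable_pct / 100)
Merchantable fraction = 50.9% / 100 = 0.509
MV = 2.01 m^3 * 0.509 = 1.023 m^3

1.023


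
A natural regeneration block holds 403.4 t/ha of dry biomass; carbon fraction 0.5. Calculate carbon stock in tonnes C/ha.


Formula: Carbon Stock = Biomass * Carbon Fraction
C = 403.4 t/ha * 0.5
C = 201.7 t C/ha

201.7


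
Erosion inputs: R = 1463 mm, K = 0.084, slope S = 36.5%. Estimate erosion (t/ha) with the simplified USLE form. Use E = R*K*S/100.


Formula: E = R * K * S / 100  (simplified USLE)
R * K = 1463 * 0.084 = 122.892
E = 122.892 * 36.5 / 100 = 44.86 t/ha

44.86


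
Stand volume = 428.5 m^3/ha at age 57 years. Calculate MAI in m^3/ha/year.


Formula: MAI = Total Volume / Stand Age
MAI = 428.5 m^3/ha / 57 years
MAI = 7.52 m^3/ha/year

7.52


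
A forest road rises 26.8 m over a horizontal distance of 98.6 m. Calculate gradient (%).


Formula: Gradient = rise / run * 100
Gradient = 26.8 / 98.6 * 100 = 27.2%

27.2


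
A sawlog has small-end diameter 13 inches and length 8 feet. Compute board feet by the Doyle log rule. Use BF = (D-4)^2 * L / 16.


Doyle: BF = (D - 4)^2 * L / 16
Adjusted diameter = 13 - 4 = 9 in
(D-4)^2 = 9^2 = 81
BF = 81 * 8 / 16 = 41 BF

41


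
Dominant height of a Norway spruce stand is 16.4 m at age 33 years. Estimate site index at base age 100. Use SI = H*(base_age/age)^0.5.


Formula: SI = H_dom * (base_age / age)^0.5
Age ratio = 100 / 33 = 3.0303
sqrt(age_ratio) = 1.74078
SI = 16.4 * 1.74078 = 28.5 m

28.5


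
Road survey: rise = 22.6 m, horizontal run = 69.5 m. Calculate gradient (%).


Formula: Gradient = rise / run * 100
Gradient = 22.6 / 69.5 * 100 = 32.5%

32.5
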